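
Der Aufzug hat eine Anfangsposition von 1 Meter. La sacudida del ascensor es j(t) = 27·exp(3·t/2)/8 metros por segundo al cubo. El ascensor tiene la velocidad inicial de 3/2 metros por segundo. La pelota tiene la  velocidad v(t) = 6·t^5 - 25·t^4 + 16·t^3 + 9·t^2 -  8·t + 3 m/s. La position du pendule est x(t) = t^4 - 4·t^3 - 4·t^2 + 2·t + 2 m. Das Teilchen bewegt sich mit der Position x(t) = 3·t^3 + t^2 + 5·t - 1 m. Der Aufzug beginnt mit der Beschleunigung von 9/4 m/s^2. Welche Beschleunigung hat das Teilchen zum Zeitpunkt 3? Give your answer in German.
Um dies zu lösen, müssen wir 2 Ableitungen unserer Gleichung für die Position x(t) = 3·t^3 + t^2 + 5·t - 1 nehmen. Mit d/dt von x(t) finden wir v(t) = 9·t^2 + 2·t + 5. Mit d/dt von v(t) finden wir a(t) = 18·t + 2. Aus der Gleichung für die Beschleunigung a(t) = 18·t + 2, setzen wir t = 3 ein und erhalten a = 56.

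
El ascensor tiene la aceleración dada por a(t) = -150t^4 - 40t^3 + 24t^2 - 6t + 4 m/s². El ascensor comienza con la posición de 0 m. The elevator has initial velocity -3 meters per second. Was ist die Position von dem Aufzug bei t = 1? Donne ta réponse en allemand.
Wir müssen unsere Gleichung für die Beschleunigung a(t) = -150·t^4 - 40·t^3 + 24·t^2 - 6·t + 4 2-mal integrieren. Die Stammfunktion von der Beschleunigung, mit v(0) = -3, ergibt die Geschwindigkeit: v(t) = -30·t^5 - 10·t^4 + 8·t^3 - 3·t^2 + 4·t - 3. Mit ∫v(t)dt und Anwendung von x(0) = 0, finden wir x(t) = -5·t^6 - 2·t^5 + 2·t^4 - t^3 + 2·t^2 - 3·t. Wir haben die Position x(t) = -5·t^6 - 2·t^5 + 2·t^4 - t^3 + 2·t^2 - 3·t. Durch Einsetzen von t = 1: x(1) = -7.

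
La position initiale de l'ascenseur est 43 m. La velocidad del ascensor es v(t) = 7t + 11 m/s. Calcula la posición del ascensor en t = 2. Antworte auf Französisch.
Pour résoudre ceci, nous devons prendre 1 intégrale de notre équation de la vitesse v(t) = 7·t + 11. En intégrant la vitesse et en utilisant la condition initiale x(0) = 43, nous obtenons x(t) = 7·t^2/2 + 11·t + 43. En utilisant x(t) = 7·t^2/2 + 11·t + 43 et en substituant t = 2, nous trouvons x = 79.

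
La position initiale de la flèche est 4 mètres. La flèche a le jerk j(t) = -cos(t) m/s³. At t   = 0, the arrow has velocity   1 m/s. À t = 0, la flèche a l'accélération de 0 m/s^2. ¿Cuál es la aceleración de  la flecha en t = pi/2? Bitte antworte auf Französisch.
Pour résoudre ceci, nous devons prendre 1 intégrale de notre équation du jerk j(t) = -cos(t). La primitive du jerk, avec a(0) = 0, donne l'accélération: a(t) = -sin(t). Nous avons l'accélération a(t) = -sin(t). En substituant t = pi/2: a(pi/2) = -1.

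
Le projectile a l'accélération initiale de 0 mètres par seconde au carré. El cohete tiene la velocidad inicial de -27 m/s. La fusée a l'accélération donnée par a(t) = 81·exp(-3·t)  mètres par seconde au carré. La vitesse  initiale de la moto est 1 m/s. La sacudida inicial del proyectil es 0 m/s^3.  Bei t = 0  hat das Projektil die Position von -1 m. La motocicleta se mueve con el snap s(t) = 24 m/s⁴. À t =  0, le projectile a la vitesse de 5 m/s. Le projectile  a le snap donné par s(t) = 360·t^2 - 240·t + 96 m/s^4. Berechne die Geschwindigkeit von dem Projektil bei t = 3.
Ausgehend von dem Snap s(t) = 360·t^2 - 240·t + 96, nehmen wir 3 Integrale. Durch Integration von dem Snap und Verwendung der Anfangsbedingung j(0) = 0, erhalten wir j(t) = 24·t·(5·t^2 - 5·t + 4). Durch Integration von dem Ruck und Verwendung der Anfangsbedingung a(0) = 0, erhalten wir a(t) = t^2·(30·t^2 - 40·t + 48). Durch Integration von der Beschleunigung und Verwendung der Anfangsbedingung v(0) = 5, erhalten wir v(t) = 6·t^5 - 10·t^4 + 16·t^3 + 5. Wir haben die Geschwindigkeit v(t) = 6·t^5 - 10·t^4 + 16·t^3 + 5. Durch Einsetzen von t = 3: v(3) = 1085.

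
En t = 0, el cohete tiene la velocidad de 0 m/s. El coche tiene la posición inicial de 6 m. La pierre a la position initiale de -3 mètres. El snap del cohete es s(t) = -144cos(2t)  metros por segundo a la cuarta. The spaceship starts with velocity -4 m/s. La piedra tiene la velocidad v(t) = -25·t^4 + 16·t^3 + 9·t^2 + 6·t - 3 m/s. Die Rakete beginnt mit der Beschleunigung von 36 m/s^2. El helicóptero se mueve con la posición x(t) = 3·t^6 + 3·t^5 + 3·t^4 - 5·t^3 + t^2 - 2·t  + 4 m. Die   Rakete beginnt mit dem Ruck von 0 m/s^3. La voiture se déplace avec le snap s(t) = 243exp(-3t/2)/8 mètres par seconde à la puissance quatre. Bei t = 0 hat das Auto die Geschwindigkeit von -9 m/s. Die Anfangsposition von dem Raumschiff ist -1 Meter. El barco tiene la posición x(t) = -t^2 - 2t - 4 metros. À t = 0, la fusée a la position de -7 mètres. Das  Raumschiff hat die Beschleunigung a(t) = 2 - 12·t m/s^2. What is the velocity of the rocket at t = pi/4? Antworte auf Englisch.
To solve this, we need to take 3 antiderivatives of our snap equation s(t) = -144·cos(2·t). Taking ∫s(t)dt and applying j(0) = 0, we find j(t) = -72·sin(2·t). Finding the integral of j(t) and using a(0) = 36: a(t) = 36·cos(2·t). Finding the antiderivative of a(t) and using v(0) = 0: v(t) = 18·sin(2·t). We have velocity v(t) = 18·sin(2·t). Substituting t = pi/4: v(pi/4) = 18.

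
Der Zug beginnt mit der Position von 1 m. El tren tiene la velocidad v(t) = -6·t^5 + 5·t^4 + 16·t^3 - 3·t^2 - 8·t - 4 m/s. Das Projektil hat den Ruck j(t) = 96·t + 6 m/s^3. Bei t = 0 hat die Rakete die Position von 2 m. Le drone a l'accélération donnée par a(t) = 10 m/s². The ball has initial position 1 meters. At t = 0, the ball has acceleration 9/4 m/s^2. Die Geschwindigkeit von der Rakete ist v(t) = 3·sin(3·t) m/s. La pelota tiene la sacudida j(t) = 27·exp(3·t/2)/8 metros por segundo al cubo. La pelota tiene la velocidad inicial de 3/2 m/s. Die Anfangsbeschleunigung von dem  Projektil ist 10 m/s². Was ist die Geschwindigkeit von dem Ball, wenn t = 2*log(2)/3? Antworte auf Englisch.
We must find the integral of our jerk equation j(t) = 27·exp(3·t/2)/8 2 times. The antiderivative of jerk is acceleration. Using a(0) = 9/4, we get a(t) = 9·exp(3·t/2)/4. The antiderivative of acceleration is velocity. Using v(0) = 3/2, we get v(t) = 3·exp(3·t/2)/2. Using v(t) = 3·exp(3·t/2)/2 and substituting t = 2*log(2)/3, we find v = 3.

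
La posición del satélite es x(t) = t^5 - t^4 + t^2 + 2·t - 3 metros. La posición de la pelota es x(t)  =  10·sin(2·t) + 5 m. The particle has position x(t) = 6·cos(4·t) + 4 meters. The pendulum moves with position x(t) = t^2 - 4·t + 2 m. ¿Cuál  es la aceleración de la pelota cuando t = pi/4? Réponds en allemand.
Ausgehend von der Position x(t) = 10·sin(2·t) + 5, nehmen wir 2 Ableitungen. Durch Ableiten von der Position erhalten wir die Geschwindigkeit: v(t) = 20·cos(2·t). Mit d/dt von v(t) finden wir a(t) = -40·sin(2·t). Mit a(t) = -40·sin(2·t) und Einsetzen von t = pi/4, finden wir a = -40.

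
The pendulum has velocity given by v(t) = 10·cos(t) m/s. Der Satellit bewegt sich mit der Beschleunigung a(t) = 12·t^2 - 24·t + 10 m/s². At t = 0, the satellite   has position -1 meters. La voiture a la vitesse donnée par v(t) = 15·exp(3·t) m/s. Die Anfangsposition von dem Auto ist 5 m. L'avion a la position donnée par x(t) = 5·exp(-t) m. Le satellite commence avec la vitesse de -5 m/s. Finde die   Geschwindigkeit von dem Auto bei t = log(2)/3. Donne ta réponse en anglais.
Using v(t) = 15·exp(3·t) and substituting t = log(2)/3, we find v = 30.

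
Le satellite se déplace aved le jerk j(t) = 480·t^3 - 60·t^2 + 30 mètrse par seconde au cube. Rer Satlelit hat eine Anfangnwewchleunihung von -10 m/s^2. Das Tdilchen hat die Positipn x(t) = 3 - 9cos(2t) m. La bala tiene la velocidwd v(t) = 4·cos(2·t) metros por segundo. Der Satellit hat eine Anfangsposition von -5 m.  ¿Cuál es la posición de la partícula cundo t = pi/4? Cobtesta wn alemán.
Mit x(t) = 3 - 9·cos(2·t) und Einsetzen von t = pi/4, finden wir x = 3.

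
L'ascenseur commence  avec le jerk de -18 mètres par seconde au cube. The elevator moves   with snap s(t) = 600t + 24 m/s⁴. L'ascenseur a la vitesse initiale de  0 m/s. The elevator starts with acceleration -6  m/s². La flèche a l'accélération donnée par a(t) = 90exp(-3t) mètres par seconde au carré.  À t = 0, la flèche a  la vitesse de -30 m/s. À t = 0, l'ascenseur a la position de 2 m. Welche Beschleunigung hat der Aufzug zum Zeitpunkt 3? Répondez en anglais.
We must find the integral of our snap equation s(t) = 600·t + 24 2 times. Taking ∫s(t)dt and applying j(0) = -18, we find j(t) = 300·t^2 + 24·t - 18. Taking ∫j(t)dt and applying a(0) = -6, we find a(t) = 100·t^3 + 12·t^2 - 18·t - 6. We have acceleration a(t) = 100·t^3 + 12·t^2 - 18·t - 6. Substituting t = 3: a(3) = 2748.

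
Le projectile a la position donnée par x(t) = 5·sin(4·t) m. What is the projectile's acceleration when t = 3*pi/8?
Starting from position x(t) = 5·sin(4·t), we take 2 derivatives. Taking d/dt of x(t), we find v(t) = 20·cos(4·t). Differentiating velocity, we get acceleration: a(t) = -80·sin(4·t). From the given acceleration equation a(t) = -80·sin(4·t), we substitute t = 3*pi/8 to get a = 80.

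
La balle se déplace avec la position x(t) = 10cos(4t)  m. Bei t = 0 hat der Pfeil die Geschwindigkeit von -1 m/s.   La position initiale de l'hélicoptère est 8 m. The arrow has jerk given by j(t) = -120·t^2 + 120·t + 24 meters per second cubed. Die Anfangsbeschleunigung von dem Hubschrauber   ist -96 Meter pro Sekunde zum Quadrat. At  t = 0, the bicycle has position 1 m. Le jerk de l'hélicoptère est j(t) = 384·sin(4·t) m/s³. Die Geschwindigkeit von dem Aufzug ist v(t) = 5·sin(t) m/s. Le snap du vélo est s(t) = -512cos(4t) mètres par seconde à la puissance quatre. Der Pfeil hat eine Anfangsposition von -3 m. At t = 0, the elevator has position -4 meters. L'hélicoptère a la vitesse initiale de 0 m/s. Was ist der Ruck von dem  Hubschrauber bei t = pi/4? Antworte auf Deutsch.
Wir haben den Ruck j(t) = 384·sin(4·t). Durch Einsetzen von t = pi/4: j(pi/4) = 0.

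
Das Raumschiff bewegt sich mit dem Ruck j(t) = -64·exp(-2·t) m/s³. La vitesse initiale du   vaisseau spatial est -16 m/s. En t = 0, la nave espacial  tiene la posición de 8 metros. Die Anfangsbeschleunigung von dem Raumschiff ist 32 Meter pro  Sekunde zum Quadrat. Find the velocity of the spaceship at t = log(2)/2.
To solve this, we need to take 2 antiderivatives of our jerk equation j(t) = -64·exp(-2·t). The integral of jerk is acceleration. Using a(0) = 32, we get a(t) = 32·exp(-2·t). The antiderivative of acceleration is velocity. Using v(0) = -16, we get v(t) = -16·exp(-2·t). Using v(t) = -16·exp(-2·t) and substituting t = log(2)/2, we find v = -8.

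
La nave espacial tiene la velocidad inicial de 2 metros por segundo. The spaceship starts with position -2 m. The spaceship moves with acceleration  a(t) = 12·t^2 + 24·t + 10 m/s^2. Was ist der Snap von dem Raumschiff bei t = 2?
Wir müssen unsere Gleichung für die Beschleunigung a(t) = 12·t^2 + 24·t + 10 2-mal ableiten. Durch Ableiten von der Beschleunigung erhalten wir den Ruck: j(t) = 24·t + 24. Die Ableitung von dem Ruck ergibt den Snap: s(t) = 24. Wir haben den Snap s(t) = 24. Durch Einsetzen von t = 2: s(2) = 24.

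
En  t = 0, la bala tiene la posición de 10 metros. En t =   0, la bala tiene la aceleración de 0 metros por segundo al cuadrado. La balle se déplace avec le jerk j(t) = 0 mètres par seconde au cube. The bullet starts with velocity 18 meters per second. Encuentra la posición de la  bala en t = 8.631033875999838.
Para resolver esto, necesitamos tomar 3 antiderivadas de nuestra ecuación de la sacudida j(t) = 0. La integral de la sacudida, con a(0) = 0, da la aceleración: a(t) = 0. La antiderivada de la aceleración, con v(0) = 18, da la velocidad: v(t) = 18. Tomando ∫v(t)dt y aplicando x(0) = 10, encontramos x(t) = 18·t + 10. Tenemos la posición x(t) = 18·t + 10. Sustituyendo t = 8.631033875999838: x(8.631033875999838) = 165.358609767997.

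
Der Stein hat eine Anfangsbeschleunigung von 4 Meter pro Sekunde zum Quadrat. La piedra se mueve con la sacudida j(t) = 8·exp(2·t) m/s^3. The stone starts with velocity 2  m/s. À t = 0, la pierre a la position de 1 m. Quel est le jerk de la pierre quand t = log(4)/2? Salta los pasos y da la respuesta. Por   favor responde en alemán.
Die Antwort ist 32.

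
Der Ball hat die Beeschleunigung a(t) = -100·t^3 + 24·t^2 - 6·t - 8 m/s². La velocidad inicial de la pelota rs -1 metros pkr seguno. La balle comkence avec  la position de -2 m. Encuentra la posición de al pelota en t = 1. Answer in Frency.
Nous devons intégrer notre équation de l'accélération a(t) = -100·t^3 + 24·t^2 - 6·t - 8 2 fois. L'intégrale de l'accélération, avec v(0) = -1, donne la vitesse: v(t) = -25·t^4 + 8·t^3 - 3·t^2 - 8·t - 1. En intégrant la vitesse et en utilisant la condition initiale x(0) = -2, nous obtenons x(t) = -5·t^5 + 2·t^4 - t^3 - 4·t^2 - t - 2. En utilisant x(t) = -5·t^5 + 2·t^4 - t^3 - 4·t^2 - t - 2 et en substituant t = 1, nous trouvons x = -11.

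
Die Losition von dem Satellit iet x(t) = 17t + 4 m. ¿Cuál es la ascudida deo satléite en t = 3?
Debemos derivar nuestra ecuación de la posición x(t) = 17·t + 4 3 veces. La derivada de la posición da la velocidad: v(t) = 17. La derivada de la velocidad da la aceleración: a(t) = 0. Derivando la aceleración, obtenemos la sacudida: j(t) = 0. Usando j(t) = 0 y sustituyendo t = 3, encontramos j = 0.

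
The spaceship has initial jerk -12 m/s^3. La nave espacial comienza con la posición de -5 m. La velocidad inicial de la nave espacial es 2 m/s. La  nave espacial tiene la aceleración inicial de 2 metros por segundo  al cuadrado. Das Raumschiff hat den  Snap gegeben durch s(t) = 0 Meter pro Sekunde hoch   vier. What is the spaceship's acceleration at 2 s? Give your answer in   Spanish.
Necesitamos integrar nuestra ecuación del snap s(t) = 0 2 veces. Tomando ∫s(t)dt y aplicando j(0) = -12, encontramos j(t) = -12. Integrando la sacudida y usando la condición inicial a(0) = 2, obtenemos a(t) = 2 - 12·t. De la ecuación de la aceleración a(t) = 2 - 12·t, sustituimos t = 2 para obtener a = -22.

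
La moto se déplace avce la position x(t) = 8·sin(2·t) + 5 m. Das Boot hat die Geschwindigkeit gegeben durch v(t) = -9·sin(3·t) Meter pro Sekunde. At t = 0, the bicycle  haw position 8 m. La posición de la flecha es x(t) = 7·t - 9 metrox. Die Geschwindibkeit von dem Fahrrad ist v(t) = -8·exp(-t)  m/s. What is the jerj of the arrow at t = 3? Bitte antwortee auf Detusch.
Wir müssen unsere Gleichung für die Position x(t) = 7·t - 9 3-mal ableiten. Mit d/dt von x(t) finden wir v(t) = 7. Mit d/dt von v(t) finden wir a(t) = 0. Durch Ableiten von der Beschleunigung erhalten wir den Ruck: j(t) = 0. Mit j(t) = 0 und Einsetzen von t = 3, finden wir j = 0.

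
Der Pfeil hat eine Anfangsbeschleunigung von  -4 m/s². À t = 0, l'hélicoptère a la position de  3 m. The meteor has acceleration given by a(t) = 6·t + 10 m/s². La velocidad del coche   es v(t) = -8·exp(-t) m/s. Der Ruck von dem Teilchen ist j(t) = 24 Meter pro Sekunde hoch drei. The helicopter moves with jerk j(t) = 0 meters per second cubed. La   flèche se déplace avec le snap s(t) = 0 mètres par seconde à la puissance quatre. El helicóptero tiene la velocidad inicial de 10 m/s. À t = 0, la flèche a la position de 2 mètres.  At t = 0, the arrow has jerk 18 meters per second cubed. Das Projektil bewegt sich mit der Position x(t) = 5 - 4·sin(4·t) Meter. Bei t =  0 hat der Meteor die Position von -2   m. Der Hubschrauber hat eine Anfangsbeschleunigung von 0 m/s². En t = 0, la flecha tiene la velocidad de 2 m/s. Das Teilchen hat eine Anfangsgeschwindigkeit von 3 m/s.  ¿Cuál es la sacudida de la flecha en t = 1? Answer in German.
Um dies zu lösen, müssen wir 1 Stammfunktion unserer Gleichung für den Snap s(t) = 0 finden. Mit ∫s(t)dt und Anwendung von j(0) = 18, finden wir j(t) = 18. Aus der Gleichung für den Ruck j(t) = 18, setzen wir t = 1 ein und erhalten j = 18.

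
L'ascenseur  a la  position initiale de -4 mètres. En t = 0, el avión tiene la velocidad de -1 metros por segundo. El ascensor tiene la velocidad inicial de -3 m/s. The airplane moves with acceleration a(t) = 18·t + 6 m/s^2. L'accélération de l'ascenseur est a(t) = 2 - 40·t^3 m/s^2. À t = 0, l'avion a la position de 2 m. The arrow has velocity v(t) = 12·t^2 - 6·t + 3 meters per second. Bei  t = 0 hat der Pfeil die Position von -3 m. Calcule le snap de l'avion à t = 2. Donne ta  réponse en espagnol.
Partiendo de la aceleración a(t) = 18·t + 6, tomamos 2 derivadas. La derivada de la aceleración da la sacudida: j(t) = 18. Derivando la sacudida, obtenemos el snap: s(t) = 0. Usando s(t) = 0 y sustituyendo t = 2, encontramos s = 0.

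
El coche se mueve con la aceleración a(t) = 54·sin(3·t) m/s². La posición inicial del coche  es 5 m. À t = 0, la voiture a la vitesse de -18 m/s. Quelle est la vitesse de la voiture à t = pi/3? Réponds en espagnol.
Partiendo de la aceleración a(t) = 54·sin(3·t), tomamos 1 integral. Tomando ∫a(t)dt y aplicando v(0) = -18, encontramos v(t) = -18·cos(3·t). Usando v(t) = -18·cos(3·t) y sustituyendo t = pi/3, encontramos v = 18.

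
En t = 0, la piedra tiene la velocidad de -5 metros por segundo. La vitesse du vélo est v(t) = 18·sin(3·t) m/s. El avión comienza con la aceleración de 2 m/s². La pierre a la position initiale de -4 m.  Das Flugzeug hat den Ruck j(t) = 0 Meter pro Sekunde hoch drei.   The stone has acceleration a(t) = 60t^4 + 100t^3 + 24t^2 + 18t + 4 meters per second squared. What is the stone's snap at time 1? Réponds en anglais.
Starting from acceleration a(t) = 60·t^4 + 100·t^3 + 24·t^2 + 18·t + 4, we take 2 derivatives. The derivative of acceleration gives jerk: j(t) = 240·t^3 + 300·t^2 + 48·t + 18. The derivative of jerk gives snap: s(t) = 720·t^2 + 600·t + 48. We have snap s(t) = 720·t^2 + 600·t + 48. Substituting t = 1: s(1) = 1368.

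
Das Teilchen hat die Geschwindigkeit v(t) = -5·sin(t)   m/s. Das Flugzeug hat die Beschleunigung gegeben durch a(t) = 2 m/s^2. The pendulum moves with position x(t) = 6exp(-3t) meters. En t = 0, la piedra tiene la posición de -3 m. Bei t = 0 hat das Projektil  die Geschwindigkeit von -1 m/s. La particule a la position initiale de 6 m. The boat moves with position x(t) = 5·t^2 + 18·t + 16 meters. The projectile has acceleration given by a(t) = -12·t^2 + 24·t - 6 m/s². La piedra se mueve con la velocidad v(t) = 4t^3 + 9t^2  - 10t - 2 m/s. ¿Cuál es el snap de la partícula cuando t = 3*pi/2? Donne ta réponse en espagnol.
Para resolver esto, necesitamos tomar 3 derivadas de nuestra ecuación de la velocidad v(t) = -5·sin(t). La derivada de la velocidad da la aceleración: a(t) = -5·cos(t). La derivada de la aceleración da la sacudida: j(t) = 5·sin(t). La derivada de la sacudida da el snap: s(t) = 5·cos(t). Tenemos el snap s(t) = 5·cos(t). Sustituyendo t = 3*pi/2: s(3*pi/2) = 0.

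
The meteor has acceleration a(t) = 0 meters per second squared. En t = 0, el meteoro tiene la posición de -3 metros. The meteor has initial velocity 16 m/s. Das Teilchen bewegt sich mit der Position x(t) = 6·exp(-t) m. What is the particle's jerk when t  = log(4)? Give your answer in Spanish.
Para resolver esto, necesitamos tomar 3 derivadas de nuestra ecuación de la posición x(t) = 6·exp(-t). Tomando d/dt de x(t), encontramos v(t) = -6·exp(-t). Derivando la velocidad, obtenemos la aceleración: a(t) = 6·exp(-t). Tomando d/dt de a(t), encontramos j(t) = -6·exp(-t). De la ecuación de la sacudida j(t) = -6·exp(-t), sustituimos t = log(4) para obtener j = -3/2.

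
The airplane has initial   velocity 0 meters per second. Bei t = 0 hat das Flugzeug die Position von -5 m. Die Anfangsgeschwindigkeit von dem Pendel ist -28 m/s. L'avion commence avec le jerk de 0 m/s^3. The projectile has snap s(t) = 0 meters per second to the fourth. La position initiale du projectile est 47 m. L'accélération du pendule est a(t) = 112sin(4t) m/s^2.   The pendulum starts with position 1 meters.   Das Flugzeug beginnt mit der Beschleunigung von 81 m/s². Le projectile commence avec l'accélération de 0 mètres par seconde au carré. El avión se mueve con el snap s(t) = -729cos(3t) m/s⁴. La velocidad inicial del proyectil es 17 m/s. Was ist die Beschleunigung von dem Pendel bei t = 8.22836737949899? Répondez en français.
De l'équation de l'accélération a(t) = 112·sin(4·t), nous substituons t = 8.22836737949899 pour obtenir a = 111.699635409872.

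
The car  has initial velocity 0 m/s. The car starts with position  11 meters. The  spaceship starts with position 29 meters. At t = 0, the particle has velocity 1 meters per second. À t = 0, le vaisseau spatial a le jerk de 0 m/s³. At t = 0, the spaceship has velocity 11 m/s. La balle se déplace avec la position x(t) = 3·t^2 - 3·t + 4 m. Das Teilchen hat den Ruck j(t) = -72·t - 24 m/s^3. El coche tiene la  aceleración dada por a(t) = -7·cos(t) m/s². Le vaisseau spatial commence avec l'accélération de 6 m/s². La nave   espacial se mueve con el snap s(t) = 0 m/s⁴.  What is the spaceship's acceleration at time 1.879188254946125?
To find the answer, we compute 2 antiderivatives of s(t) = 0. The antiderivative of snap, with j(0) = 0, gives jerk: j(t) = 0. Integrating jerk and using the initial condition a(0) = 6, we get a(t) = 6. We have acceleration a(t) = 6. Substituting t = 1.879188254946125: a(1.879188254946125) = 6.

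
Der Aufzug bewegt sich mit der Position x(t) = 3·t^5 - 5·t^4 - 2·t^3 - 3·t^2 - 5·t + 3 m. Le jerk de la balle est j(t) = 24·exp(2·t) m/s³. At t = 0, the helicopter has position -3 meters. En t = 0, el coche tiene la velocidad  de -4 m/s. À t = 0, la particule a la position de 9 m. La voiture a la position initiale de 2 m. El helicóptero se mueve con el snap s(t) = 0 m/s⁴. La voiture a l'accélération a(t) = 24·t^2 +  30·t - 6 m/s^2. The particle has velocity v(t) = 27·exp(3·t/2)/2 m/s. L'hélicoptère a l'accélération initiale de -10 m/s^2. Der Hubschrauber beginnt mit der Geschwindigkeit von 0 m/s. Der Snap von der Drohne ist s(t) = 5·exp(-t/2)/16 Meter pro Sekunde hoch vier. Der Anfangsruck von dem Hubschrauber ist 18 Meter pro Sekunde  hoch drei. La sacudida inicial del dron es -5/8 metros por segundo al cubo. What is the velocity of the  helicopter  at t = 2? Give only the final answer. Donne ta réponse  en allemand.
Bei t = 2, v = 16.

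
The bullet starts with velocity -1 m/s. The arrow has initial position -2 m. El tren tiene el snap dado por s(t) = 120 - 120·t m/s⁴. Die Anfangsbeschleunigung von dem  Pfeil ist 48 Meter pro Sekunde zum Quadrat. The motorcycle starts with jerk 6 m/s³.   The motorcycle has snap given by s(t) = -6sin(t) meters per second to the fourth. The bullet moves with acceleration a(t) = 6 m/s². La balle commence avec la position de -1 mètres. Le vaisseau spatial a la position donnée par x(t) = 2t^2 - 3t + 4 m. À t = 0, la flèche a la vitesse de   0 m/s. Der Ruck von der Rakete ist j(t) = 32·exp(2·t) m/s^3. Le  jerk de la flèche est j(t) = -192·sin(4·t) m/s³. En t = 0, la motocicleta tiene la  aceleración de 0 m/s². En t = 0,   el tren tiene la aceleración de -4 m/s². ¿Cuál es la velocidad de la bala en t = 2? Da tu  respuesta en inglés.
To find the answer, we compute 1 integral of a(t) = 6. Integrating acceleration and using the initial condition v(0) = -1, we get v(t) = 6·t - 1. We have velocity v(t) = 6·t - 1. Substituting t = 2: v(2) = 11.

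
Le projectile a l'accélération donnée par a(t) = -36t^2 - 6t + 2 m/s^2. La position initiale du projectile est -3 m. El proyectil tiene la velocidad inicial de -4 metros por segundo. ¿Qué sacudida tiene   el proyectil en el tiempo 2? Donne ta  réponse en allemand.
Wir müssen unsere Gleichung für die Beschleunigung a(t) = -36·t^2 - 6·t + 2 1-mal ableiten. Mit d/dt von a(t) finden wir j(t) = -72·t - 6. Mit j(t) = -72·t - 6 und Einsetzen von t = 2, finden wir j = -150.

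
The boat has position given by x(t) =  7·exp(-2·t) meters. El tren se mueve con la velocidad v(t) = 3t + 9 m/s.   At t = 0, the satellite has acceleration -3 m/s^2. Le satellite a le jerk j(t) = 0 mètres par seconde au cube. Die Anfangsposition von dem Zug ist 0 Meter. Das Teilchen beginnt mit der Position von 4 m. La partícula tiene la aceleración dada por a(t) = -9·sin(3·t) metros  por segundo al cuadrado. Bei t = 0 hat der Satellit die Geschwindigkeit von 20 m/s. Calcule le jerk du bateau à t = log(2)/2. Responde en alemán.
Um dies zu lösen, müssen wir 3 Ableitungen unserer Gleichung für die Position x(t) = 7·exp(-2·t) nehmen. Durch Ableiten von der Position erhalten wir die Geschwindigkeit: v(t) = -14·exp(-2·t). Mit d/dt von v(t) finden wir a(t) = 28·exp(-2·t). Durch Ableiten von der Beschleunigung erhalten wir den Ruck: j(t) = -56·exp(-2·t). Mit j(t) = -56·exp(-2·t) und Einsetzen von t = log(2)/2, finden wir j = -28.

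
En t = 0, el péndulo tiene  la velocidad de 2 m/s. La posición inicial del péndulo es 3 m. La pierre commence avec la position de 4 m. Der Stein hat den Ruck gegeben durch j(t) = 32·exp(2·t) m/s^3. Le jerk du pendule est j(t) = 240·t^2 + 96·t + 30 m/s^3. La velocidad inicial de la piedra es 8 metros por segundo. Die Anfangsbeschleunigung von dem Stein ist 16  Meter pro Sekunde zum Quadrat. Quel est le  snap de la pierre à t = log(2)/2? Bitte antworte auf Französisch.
En partant du jerk j(t) = 32·exp(2·t), nous prenons 1 dérivée. En prenant d/dt de j(t), nous trouvons s(t) = 64·exp(2·t). De l'équation du snap s(t) = 64·exp(2·t), nous substituons t = log(2)/2 pour obtenir s = 128.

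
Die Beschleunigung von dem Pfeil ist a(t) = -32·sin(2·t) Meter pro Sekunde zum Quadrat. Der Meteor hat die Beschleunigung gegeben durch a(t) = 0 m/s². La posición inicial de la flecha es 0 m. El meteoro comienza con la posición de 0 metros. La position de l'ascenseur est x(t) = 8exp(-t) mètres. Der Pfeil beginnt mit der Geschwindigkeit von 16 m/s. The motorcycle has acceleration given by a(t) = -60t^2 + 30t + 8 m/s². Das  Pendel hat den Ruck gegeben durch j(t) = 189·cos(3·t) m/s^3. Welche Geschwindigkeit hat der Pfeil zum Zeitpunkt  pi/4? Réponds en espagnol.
Partiendo de la aceleración a(t) = -32·sin(2·t), tomamos 1 integral. La integral de la aceleración es la velocidad. Usando v(0) = 16, obtenemos v(t) = 16·cos(2·t). Usando v(t) = 16·cos(2·t) y sustituyendo t = pi/4, encontramos v = 0.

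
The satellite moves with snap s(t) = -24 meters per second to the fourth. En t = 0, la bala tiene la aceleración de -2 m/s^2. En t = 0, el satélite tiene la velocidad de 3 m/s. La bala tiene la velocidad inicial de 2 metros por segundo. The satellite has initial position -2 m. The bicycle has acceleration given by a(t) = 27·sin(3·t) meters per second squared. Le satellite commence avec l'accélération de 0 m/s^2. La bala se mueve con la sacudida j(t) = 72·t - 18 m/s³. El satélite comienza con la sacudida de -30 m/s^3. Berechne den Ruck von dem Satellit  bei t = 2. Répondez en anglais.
To find the answer, we compute 1 integral of s(t) = -24. Integrating snap and using the initial condition j(0) = -30, we get j(t) = -24·t - 30. From the given jerk equation j(t) = -24·t - 30, we substitute t = 2 to get j = -78.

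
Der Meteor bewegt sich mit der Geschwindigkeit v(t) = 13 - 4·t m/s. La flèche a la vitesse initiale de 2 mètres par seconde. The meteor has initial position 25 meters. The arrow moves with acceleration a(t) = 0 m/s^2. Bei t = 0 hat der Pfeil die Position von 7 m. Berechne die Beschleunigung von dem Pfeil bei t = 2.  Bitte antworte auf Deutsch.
Mit a(t) = 0 und Einsetzen von t = 2, finden wir a = 0.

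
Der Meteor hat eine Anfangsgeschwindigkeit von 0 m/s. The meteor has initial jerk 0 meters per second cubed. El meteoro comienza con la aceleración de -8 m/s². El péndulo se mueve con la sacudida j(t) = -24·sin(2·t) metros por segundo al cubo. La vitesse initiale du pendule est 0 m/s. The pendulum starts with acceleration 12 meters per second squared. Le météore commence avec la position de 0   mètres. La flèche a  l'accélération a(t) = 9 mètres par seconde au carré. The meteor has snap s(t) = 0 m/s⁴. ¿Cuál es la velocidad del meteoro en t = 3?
Para resolver esto, necesitamos tomar 3 integrales de nuestra ecuación del snap s(t) = 0. La antiderivada del snap es la sacudida. Usando j(0) = 0, obtenemos j(t) = 0. La antiderivada de la sacudida, con a(0) = -8, da la aceleración: a(t) = -8. Integrando la aceleración y usando la condición inicial v(0) = 0, obtenemos v(t) = -8·t. De la ecuación de la velocidad v(t) = -8·t, sustituimos t = 3 para obtener v = -24.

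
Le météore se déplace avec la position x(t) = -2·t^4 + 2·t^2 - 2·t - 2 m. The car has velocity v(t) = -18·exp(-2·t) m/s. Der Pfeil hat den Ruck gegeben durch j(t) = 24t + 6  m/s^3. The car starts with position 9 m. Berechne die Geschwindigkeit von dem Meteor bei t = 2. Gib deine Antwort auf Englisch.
Starting from position x(t) = -2·t^4 + 2·t^2 - 2·t - 2, we take 1 derivative. The derivative of position gives velocity: v(t) = -8·t^3 + 4·t - 2. We have velocity v(t) = -8·t^3 + 4·t - 2. Substituting t = 2: v(2) = -58.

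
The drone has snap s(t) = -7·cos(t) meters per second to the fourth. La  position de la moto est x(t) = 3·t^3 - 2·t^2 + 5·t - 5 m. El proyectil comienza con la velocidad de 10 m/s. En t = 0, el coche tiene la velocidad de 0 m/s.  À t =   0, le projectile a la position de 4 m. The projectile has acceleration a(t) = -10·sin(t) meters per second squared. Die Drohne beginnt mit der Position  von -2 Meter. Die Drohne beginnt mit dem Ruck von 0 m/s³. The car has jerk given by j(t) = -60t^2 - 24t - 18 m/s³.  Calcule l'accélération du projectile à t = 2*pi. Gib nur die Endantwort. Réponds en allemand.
Bei t = 2*pi, a = 0.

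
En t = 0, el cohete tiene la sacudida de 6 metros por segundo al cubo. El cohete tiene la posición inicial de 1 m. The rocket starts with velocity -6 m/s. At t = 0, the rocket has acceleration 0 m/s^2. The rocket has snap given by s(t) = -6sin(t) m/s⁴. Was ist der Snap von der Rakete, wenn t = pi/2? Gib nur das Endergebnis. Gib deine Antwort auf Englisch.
At t = pi/2, s = -6.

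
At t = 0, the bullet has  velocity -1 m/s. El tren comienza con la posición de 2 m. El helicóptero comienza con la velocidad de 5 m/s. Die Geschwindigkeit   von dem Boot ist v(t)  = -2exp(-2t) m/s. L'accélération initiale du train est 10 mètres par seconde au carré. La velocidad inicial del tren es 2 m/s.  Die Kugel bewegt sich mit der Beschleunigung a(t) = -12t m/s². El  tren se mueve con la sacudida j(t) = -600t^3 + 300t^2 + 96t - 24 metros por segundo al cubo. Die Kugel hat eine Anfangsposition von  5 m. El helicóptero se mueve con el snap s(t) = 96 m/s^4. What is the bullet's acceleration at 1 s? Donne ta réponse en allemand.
Aus der Gleichung für die Beschleunigung a(t) = -12·t, setzen wir t = 1 ein und erhalten a = -12.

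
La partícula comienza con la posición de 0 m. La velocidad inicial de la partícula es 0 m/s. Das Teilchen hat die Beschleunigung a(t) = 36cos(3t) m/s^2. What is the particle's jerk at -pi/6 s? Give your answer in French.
Nous devons dériver notre équation de l'accélération a(t) = 36·cos(3·t) 1 fois. En prenant d/dt de a(t), nous trouvons j(t) = -108·sin(3·t). De l'équation du jerk j(t) = -108·sin(3·t), nous substituons t = -pi/6 pour obtenir j = 108.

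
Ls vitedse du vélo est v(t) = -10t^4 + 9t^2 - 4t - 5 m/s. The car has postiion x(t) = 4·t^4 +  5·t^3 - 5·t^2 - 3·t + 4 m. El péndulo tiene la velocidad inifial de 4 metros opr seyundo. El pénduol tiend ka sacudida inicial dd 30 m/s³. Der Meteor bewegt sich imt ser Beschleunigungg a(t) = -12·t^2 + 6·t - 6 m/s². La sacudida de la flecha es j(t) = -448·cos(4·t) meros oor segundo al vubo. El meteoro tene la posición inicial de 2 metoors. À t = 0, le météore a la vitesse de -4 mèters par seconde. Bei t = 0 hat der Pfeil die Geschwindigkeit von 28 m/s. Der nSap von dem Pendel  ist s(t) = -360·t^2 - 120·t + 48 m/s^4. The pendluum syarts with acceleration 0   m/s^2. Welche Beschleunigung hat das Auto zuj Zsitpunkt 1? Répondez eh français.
En partant de la position x(t) = 4·t^4 + 5·t^3 - 5·t^2 - 3·t + 4, nous prenons 2 dérivées. En prenant d/dt de x(t), nous trouvons v(t) = 16·t^3 + 15·t^2 - 10·t - 3. En dérivant la vitesse, nous obtenons l'accélération: a(t) = 48·t^2 + 30·t - 10. Nous avons l'accélération a(t) = 48·t^2 + 30·t - 10. En substituant t = 1: a(1) = 68.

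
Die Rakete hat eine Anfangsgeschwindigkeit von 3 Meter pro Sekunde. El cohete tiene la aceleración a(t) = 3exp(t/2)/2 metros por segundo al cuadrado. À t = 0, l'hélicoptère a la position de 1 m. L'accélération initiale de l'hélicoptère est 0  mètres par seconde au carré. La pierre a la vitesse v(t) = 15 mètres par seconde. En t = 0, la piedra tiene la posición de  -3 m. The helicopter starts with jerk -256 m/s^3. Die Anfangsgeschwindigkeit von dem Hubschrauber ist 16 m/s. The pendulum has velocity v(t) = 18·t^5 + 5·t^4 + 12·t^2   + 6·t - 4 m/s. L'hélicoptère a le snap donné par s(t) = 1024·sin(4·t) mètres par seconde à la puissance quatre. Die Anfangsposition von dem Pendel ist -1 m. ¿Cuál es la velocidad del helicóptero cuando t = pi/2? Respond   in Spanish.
Para resolver esto, necesitamos tomar 3 integrales de nuestra ecuación del snap s(t) = 1024·sin(4·t). La integral del snap, con j(0) = -256, da la sacudida: j(t) = -256·cos(4·t). La integral de la sacudida es la aceleración. Usando a(0) = 0, obtenemos a(t) = -64·sin(4·t). Integrando la aceleración y usando la condición inicial v(0) = 16, obtenemos v(t) = 16·cos(4·t). Tenemos la velocidad v(t) = 16·cos(4·t). Sustituyendo t = pi/2: v(pi/2) = 16.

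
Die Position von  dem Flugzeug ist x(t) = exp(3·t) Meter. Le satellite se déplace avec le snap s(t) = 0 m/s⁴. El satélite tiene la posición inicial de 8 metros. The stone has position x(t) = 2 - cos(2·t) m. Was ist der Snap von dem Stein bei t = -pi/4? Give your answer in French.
En partant de la position x(t) = 2 - cos(2·t), nous prenons 4 dérivées. En dérivant la position, nous obtenons la vitesse: v(t) = 2·sin(2·t). En dérivant la vitesse, nous obtenons l'accélération: a(t) = 4·cos(2·t). La dérivée de l'accélération donne le jerk: j(t) = -8·sin(2·t). En dérivant le jerk, nous obtenons le snap: s(t) = -16·cos(2·t). En utilisant s(t) = -16·cos(2·t) et en substituant t = -pi/4, nous trouvons s = 0.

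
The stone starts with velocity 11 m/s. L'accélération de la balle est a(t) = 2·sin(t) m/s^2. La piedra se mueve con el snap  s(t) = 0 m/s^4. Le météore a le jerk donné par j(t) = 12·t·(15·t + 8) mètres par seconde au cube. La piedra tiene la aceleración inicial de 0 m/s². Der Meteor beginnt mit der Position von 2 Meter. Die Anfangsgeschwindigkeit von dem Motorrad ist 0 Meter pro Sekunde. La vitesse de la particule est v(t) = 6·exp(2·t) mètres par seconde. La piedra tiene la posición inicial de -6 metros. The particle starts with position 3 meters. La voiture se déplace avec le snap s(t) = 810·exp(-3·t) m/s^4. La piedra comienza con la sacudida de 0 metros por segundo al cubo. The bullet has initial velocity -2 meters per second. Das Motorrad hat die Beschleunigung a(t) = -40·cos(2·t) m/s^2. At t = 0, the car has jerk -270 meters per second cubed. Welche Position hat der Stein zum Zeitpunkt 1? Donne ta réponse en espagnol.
Necesitamos integrar nuestra ecuación del snap s(t) = 0 4 veces. Integrando el snap y usando la condición inicial j(0) = 0, obtenemos j(t) = 0. La integral de la sacudida, con a(0) = 0, da la aceleración: a(t) = 0. Tomando ∫a(t)dt y aplicando v(0) = 11, encontramos v(t) = 11. La integral de la velocidad, con x(0) = -6, da la posición: x(t) = 11·t - 6. Usando x(t) = 11·t - 6 y sustituyendo t = 1, encontramos x = 5.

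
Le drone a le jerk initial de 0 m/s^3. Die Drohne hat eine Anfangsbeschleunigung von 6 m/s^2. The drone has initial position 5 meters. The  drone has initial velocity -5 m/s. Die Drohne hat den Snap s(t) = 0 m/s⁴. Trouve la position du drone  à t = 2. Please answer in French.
Nous devons intégrer notre équation du snap s(t) = 0 4 fois. L'intégrale du snap, avec j(0) = 0, donne le jerk: j(t) = 0. L'intégrale du jerk, avec a(0) = 6, donne l'accélération: a(t) = 6. En intégrant l'accélération et en utilisant la condition initiale v(0) = -5, nous obtenons v(t) = 6·t - 5. La primitive de la vitesse, avec x(0) = 5, donne la position: x(t) = 3·t^2 - 5·t + 5. Nous avons la position x(t) = 3·t^2 - 5·t + 5. En substituant t = 2: x(2) = 7.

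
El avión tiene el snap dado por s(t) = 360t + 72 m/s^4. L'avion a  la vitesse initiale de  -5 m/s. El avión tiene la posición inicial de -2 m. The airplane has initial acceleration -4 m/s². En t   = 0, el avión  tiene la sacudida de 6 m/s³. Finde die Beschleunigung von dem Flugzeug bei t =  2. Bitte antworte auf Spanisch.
Partiendo del snap s(t) = 360·t + 72, tomamos 2 antiderivadas. La integral del snap es la sacudida. Usando j(0) = 6, obtenemos j(t) = 180·t^2 + 72·t + 6. Tomando ∫j(t)dt y aplicando a(0) = -4, encontramos a(t) = 60·t^3 + 36·t^2 + 6·t - 4. Usando a(t) = 60·t^3 + 36·t^2 + 6·t - 4 y sustituyendo t = 2, encontramos a = 632.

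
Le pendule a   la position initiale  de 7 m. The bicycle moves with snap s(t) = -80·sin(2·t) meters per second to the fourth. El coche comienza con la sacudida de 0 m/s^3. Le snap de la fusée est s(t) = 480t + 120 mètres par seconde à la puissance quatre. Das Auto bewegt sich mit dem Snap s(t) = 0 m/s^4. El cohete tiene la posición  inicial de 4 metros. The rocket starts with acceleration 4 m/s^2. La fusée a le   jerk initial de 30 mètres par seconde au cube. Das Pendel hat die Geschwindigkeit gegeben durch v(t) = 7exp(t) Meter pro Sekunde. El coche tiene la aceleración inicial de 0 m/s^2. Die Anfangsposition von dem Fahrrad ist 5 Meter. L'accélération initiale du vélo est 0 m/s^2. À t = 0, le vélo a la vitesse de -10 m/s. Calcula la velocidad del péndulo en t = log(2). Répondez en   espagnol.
Tenemos la velocidad v(t) = 7·exp(t). Sustituyendo t = log(2): v(log(2)) = 14.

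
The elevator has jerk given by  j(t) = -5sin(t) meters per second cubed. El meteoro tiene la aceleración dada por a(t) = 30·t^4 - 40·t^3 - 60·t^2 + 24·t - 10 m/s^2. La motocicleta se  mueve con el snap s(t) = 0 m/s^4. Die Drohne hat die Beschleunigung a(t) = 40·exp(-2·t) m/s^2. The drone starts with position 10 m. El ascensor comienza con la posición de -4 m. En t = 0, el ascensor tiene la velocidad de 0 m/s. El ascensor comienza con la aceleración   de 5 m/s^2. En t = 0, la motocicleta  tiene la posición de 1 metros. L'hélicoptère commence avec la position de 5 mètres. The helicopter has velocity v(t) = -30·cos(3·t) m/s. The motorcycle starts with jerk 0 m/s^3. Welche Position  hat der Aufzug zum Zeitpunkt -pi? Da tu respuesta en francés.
Nous devons intégrer notre équation du jerk j(t) = -5·sin(t) 3 fois. En intégrant le jerk et en utilisant la condition initiale a(0) = 5, nous obtenons a(t) = 5·cos(t). En prenant ∫a(t)dt et en appliquant v(0) = 0, nous trouvons v(t) = 5·sin(t). En intégrant la vitesse et en utilisant la condition initiale x(0) = -4, nous obtenons x(t) = 1 - 5·cos(t). En utilisant x(t) = 1 - 5·cos(t) et en substituant t = -pi, nous trouvons x = 6.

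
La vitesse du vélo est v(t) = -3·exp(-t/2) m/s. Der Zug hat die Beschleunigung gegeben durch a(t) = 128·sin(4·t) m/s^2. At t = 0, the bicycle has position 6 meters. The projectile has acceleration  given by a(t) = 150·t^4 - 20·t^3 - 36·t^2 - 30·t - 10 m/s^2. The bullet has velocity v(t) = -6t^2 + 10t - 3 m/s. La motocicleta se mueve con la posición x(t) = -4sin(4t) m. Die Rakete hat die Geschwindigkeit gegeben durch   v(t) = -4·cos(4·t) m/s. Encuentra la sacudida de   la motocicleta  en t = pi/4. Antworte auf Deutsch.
Um dies zu lösen, müssen wir 3 Ableitungen unserer Gleichung für die Position x(t) = -4·sin(4·t) nehmen. Die Ableitung von der Position ergibt die Geschwindigkeit: v(t) = -16·cos(4·t). Mit d/dt von v(t) finden wir a(t) = 64·sin(4·t). Mit d/dt von a(t) finden wir j(t) = 256·cos(4·t). Aus der Gleichung für den Ruck j(t) = 256·cos(4·t), setzen wir t = pi/4 ein und erhalten j = -256.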